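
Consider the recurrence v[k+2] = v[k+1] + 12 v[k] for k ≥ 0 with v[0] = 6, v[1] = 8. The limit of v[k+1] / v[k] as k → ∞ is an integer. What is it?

The characteristic equation is r^2 - r - 12 = 0, which factors as (r - 4)(r + 3) = 0.
So the roots are 4 and -3. Since |4| > |-3| and the coefficient of 4^k is non-zero, the ratio tends to 4.

4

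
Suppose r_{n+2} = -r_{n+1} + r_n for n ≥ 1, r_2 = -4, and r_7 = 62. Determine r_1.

6

Let r_1 = y.
r_3 = 4 + y
r_4 = -8 - y
r_5 = 12 + 2y
r_6 = -20 - 3y
r_7 = 32 + 5y
So 32 + 5y = 62, giving y = 6.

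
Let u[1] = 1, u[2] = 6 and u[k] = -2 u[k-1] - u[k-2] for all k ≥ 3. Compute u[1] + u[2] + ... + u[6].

u[3] = -2(6) - 1 = -13
u[4] = -2(-13) - 6 = 20
u[5] = -2(20) - (-13) = -27
u[6] = -2(-27) - 20 = 34
Sum = 1 + 6 + (-13) + 20 + (-27) + 34 = 21

21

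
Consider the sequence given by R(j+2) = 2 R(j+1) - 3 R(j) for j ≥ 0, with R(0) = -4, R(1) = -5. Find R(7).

R(2) = 2·(-5) - 3·(-4) = 2
R(3) = 2·2 - 3·(-5) = 19
R(4) = 2·19 - 3·2 = 32
R(5) = 2·32 - 3·19 = 7
R(6) = 2·7 - 3·32 = -82
R(7) = 2·(-82) - 3·7 = -185

-185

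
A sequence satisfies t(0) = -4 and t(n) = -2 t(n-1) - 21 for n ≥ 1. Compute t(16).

196601

The fixed point is -21/(1 + 2) = -7, so t(n) + 7 = -2(t(n-1) + 7).
Hence t(n) = 3·(-2)^n - 7.
t(16) = 3·(-2)^{16} - 7 = 3·65536 - 7 = 196601.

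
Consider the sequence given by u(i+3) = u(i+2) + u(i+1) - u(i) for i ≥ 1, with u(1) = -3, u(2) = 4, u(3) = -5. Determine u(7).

u(4) = (-5) + 4 - (-3) = 2
u(5) = 2 + (-5) - 4 = -7
u(6) = (-7) + 2 - (-5) = 0
u(7) = 0 + (-7) - 2 = -9

-9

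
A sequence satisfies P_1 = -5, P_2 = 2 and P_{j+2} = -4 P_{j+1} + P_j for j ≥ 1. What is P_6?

P_3 = -4(2) + (-5) = -13
P_4 = -4(-13) + 2 = 54
P_5 = -4(54) + (-13) = -229
P_6 = -4(-229) + 54 = 970

970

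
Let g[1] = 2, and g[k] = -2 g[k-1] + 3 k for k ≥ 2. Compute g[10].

-160

g[2] = -2*2 + 6 = 2
g[3] = -2*2 + 9 = 5
g[4] = -2*5 + 12 = 2
g[5] = -2*2 + 15 = 11
g[6] = -2*11 + 18 = -4
g[7] = -2*(-4) + 21 = 29
g[8] = -2*29 + 24 = -34
g[9] = -2*(-34) + 27 = 95
g[10] = -2*95 + 30 = -160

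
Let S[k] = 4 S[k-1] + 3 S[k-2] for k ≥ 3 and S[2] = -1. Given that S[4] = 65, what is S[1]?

Let S[1] = y.
S[3] = -4 + 3y
S[4] = -19 + 12y
So -19 + 12y = 65, giving y = 7.

7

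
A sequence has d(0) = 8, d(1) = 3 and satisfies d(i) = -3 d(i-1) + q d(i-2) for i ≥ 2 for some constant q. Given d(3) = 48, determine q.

-1

d(2) = -9 + 8q
d(3) = 27 - 21q
So 27 - 21q = 48, giving q = -1.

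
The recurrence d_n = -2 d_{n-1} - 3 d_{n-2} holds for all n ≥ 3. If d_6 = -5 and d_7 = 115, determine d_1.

Rearranging, d_{n-2} = (d_n + 2 d_{n-1}) / -3.
d_5 = (115 + 2*(-5)) / -3 = 105/-3 = -35
d_4 = (-5 + 2*(-35)) / -3 = -75/-3 = 25
d_3 = (-35 + 2*25) / -3 = 15/-3 = -5
d_2 = (25 + 2*(-5)) / -3 = 15/-3 = -5
d_1 = (-5 + 2*(-5)) / -3 = -15/-3 = 5

5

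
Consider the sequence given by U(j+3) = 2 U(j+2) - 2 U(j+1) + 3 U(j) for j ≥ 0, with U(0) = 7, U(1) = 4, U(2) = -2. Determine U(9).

U(3) = 2(-2) - 2(4) + 3(7) = 9
U(4) = 2(9) - 2(-2) + 3(4) = 34
U(5) = 2(34) - 2(9) + 3(-2) = 44
U(6) = 2(44) - 2(34) + 3(9) = 47
U(7) = 2(47) - 2(44) + 3(34) = 108
U(8) = 2(108) - 2(47) + 3(44) = 254
U(9) = 2(254) - 2(108) + 3(47) = 433

433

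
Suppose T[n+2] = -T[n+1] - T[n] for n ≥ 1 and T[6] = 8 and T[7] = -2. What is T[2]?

Rearranging, T[n-2] = -(T[n] + T[n-1]).
T[5] = -(-2 + 8) = -6
T[4] = -(8 + (-6)) = -2
T[3] = -(-6 + (-2)) = 8
T[2] = -(-2 + 8) = -6

-6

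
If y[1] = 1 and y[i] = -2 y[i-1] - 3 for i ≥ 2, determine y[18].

-262145

The fixed point is -3/(1 + 2) = -1, so y[i] + 1 = -2(y[i-1] + 1).
Hence y[i] = 2·(-2)^{i-1} - 1.
y[18] = 2·(-2)^{17} - 1 = 2·-131072 - 1 = -262145.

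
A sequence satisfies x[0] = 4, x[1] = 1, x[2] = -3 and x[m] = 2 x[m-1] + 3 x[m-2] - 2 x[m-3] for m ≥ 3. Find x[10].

x[3] = 2(-3) + 3(1) - 2(4) = -11
x[4] = 2(-11) + 3(-3) - 2(1) = -33
x[5] = 2(-33) + 3(-11) - 2(-3) = -93
x[6] = 2(-93) + 3(-33) - 2(-11) = -263
x[7] = 2(-263) + 3(-93) - 2(-33) = -739
x[8] = 2(-739) + 3(-263) - 2(-93) = -2081
x[9] = 2(-2081) + 3(-739) - 2(-263) = -5853
x[10] = 2(-5853) + 3(-2081) - 2(-739) = -16471

-16471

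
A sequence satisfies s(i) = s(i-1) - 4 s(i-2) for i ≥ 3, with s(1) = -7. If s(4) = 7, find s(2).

7

Let s(2) = x.
s(3) = 28 + x
s(4) = 28 - 3x
So 28 - 3x = 7, giving x = 7.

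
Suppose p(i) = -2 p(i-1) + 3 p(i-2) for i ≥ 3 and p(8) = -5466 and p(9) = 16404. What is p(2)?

-6

Rearranging, p(i-2) = (p(i) + 2 p(i-1)) / 3.
p(7) = (16404 + 2·(-5466)) / 3 = 5472/3 = 1824
p(6) = (-5466 + 2·1824) / 3 = -1818/3 = -606
p(5) = (1824 + 2·(-606)) / 3 = 612/3 = 204
p(4) = (-606 + 2·204) / 3 = -198/3 = -66
p(3) = (204 + 2·(-66)) / 3 = 72/3 = 24
p(2) = (-66 + 2·24) / 3 = -18/3 = -6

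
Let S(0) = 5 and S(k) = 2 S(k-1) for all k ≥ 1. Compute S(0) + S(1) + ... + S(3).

S(1) = 2·5 = 10
S(2) = 2·10 = 20
S(3) = 2·20 = 40
Sum = 5 + 10 + 20 + 40 = 75

75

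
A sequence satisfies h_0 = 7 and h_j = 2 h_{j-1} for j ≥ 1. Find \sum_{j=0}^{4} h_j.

h_1 = 2(7) = 14
h_2 = 2(14) = 28
h_3 = 2(28) = 56
h_4 = 2(56) = 112
Sum = 7 + 14 + 28 + 56 + 112 = 217

217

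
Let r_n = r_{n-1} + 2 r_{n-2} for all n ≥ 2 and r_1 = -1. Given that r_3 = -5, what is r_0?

Let r_0 = w.
r_2 = -1 + 2w
r_3 = -3 + 2w
So -3 + 2w = -5, giving w = -1.

-1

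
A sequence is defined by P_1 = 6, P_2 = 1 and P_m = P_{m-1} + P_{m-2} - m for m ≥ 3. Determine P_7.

-12

P_3 = 1 + 6 - 3 = 4
P_4 = 4 + 1 - 4 = 1
P_5 = 1 + 4 - 5 = 0
P_6 = 0 + 1 - 6 = -5
P_7 = (-5) + 0 - 7 = -12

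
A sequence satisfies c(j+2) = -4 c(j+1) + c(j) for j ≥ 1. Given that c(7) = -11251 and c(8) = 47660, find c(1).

Rearranging, c(j-2) = c(j) + 4 c(j-1).
c(6) = 47660 + 4(-11251) = 2656
c(5) = -11251 + 4(2656) = -627
c(4) = 2656 + 4(-627) = 148
c(3) = -627 + 4(148) = -35
c(2) = 148 + 4(-35) = 8
c(1) = -35 + 4(8) = -3

-3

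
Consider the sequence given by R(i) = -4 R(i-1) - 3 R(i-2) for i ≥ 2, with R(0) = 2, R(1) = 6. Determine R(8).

-26238

R(2) = -4*6 - 3*2 = -30
R(3) = -4*(-30) - 3*6 = 102
R(4) = -4*102 - 3*(-30) = -318
R(5) = -4*(-318) - 3*102 = 966
R(6) = -4*966 - 3*(-318) = -2910
R(7) = -4*(-2910) - 3*966 = 8742
R(8) = -4*8742 - 3*(-2910) = -26238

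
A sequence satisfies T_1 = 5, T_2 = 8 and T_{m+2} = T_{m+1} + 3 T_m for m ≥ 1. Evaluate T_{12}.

38849

T_3 = 8 + 3(5) = 23
T_4 = 23 + 3(8) = 47
T_5 = 47 + 3(23) = 116
T_6 = 116 + 3(47) = 257
T_7 = 257 + 3(116) = 605
T_8 = 605 + 3(257) = 1376
T_9 = 1376 + 3(605) = 3191
T_{10} = 3191 + 3(1376) = 7319
T_{11} = 7319 + 3(3191) = 16892
T_{12} = 16892 + 3(7319) = 38849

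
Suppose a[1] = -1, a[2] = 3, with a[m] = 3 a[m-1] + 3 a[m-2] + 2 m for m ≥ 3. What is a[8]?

11335

a[3] = 3(3) + 3(-1) + 6 = 12
a[4] = 3(12) + 3(3) + 8 = 53
a[5] = 3(53) + 3(12) + 10 = 205
a[6] = 3(205) + 3(53) + 12 = 786
a[7] = 3(786) + 3(205) + 14 = 2987
a[8] = 3(2987) + 3(786) + 16 = 11335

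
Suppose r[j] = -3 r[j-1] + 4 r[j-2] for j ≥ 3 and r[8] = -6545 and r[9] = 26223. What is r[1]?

9

Rearranging, r[j-2] = (r[j] + 3 r[j-1]) / 4.
r[7] = (26223 + 3*(-6545)) / 4 = 6588/4 = 1647
r[6] = (-6545 + 3*1647) / 4 = -1604/4 = -401
r[5] = (1647 + 3*(-401)) / 4 = 444/4 = 111
r[4] = (-401 + 3*111) / 4 = -68/4 = -17
r[3] = (111 + 3*(-17)) / 4 = 60/4 = 15
r[2] = (-17 + 3*15) / 4 = 28/4 = 7
r[1] = (15 + 3*7) / 4 = 36/4 = 9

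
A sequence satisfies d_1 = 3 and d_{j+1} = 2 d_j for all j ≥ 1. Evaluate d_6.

96

d_2 = 2(3) = 6
d_3 = 2(6) = 12
d_4 = 2(12) = 24
d_5 = 2(24) = 48
d_6 = 2(48) = 96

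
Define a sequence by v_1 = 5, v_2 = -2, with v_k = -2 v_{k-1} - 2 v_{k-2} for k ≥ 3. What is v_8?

-64

v_3 = -2·(-2) - 2·5 = -6
v_4 = -2·(-6) - 2·(-2) = 16
v_5 = -2·16 - 2·(-6) = -20
v_6 = -2·(-20) - 2·16 = 8
v_7 = -2·8 - 2·(-20) = 24
v_8 = -2·24 - 2·8 = -64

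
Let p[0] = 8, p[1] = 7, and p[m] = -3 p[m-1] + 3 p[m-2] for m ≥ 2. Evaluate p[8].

p[2] = -3(7) + 3(8) = 3
p[3] = -3(3) + 3(7) = 12
p[4] = -3(12) + 3(3) = -27
p[5] = -3(-27) + 3(12) = 117
p[6] = -3(117) + 3(-27) = -432
p[7] = -3(-432) + 3(117) = 1647
p[8] = -3(1647) + 3(-432) = -6237

-6237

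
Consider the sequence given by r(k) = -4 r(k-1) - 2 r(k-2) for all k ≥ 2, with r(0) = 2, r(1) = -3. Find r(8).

11936

r(2) = -4*(-3) - 2*2 = 8
r(3) = -4*8 - 2*(-3) = -26
r(4) = -4*(-26) - 2*8 = 88
r(5) = -4*88 - 2*(-26) = -300
r(6) = -4*(-300) - 2*88 = 1024
r(7) = -4*1024 - 2*(-300) = -3496
r(8) = -4*(-3496) - 2*1024 = 11936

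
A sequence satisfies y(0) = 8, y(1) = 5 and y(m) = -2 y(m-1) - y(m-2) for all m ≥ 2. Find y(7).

83

y(2) = -2(5) - 8 = -18
y(3) = -2(-18) - 5 = 31
y(4) = -2(31) - (-18) = -44
y(5) = -2(-44) - 31 = 57
y(6) = -2(57) - (-44) = -70
y(7) = -2(-70) - 57 = 83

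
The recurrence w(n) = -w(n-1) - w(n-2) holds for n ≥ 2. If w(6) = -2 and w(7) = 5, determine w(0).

-2

Rearranging, w(n-2) = -(w(n) + w(n-1)).
w(5) = -(5 + (-2)) = -3
w(4) = -(-2 + (-3)) = 5
w(3) = -(-3 + 5) = -2
w(2) = -(5 + (-2)) = -3
w(1) = -(-2 + (-3)) = 5
w(0) = -(-3 + 5) = -2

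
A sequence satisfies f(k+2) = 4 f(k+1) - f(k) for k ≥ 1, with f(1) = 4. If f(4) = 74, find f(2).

Let f(2) = x.
f(3) = -4 + 4x
f(4) = -16 + 15x
So -16 + 15x = 74, giving x = 6.

6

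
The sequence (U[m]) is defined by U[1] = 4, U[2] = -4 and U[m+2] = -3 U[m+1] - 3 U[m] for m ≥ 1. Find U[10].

-324

U[3] = -3·(-4) - 3·4 = 0
U[4] = -3·0 - 3·(-4) = 12
U[5] = -3·12 - 3·0 = -36
U[6] = -3·(-36) - 3·12 = 72
U[7] = -3·72 - 3·(-36) = -108
U[8] = -3·(-108) - 3·72 = 108
U[9] = -3·108 - 3·(-108) = 0
U[10] = -3·0 - 3·108 = -324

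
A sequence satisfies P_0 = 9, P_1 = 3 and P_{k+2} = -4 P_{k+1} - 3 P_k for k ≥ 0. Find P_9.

118083

P_2 = -4*3 - 3*9 = -39
P_3 = -4*(-39) - 3*3 = 147
P_4 = -4*147 - 3*(-39) = -471
P_5 = -4*(-471) - 3*147 = 1443
P_6 = -4*1443 - 3*(-471) = -4359
P_7 = -4*(-4359) - 3*1443 = 13107
P_8 = -4*13107 - 3*(-4359) = -39351
P_9 = -4*(-39351) - 3*13107 = 118083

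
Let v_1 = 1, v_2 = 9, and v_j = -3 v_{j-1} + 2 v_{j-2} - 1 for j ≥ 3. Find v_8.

v_3 = -3(9) + 2(1) - 1 = -26
v_4 = -3(-26) + 2(9) - 1 = 95
v_5 = -3(95) + 2(-26) - 1 = -338
v_6 = -3(-338) + 2(95) - 1 = 1203
v_7 = -3(1203) + 2(-338) - 1 = -4286
v_8 = -3(-4286) + 2(1203) - 1 = 15263

15263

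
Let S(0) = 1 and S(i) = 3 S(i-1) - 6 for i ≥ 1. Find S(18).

-774840975

The fixed point is -6/(1 - 3) = 3, so S(i) - 3 = 3(S(i-1) - 3).
Hence S(i) = -2·3^i + 3.
S(18) = -2·3^{18} + 3 = -2·387420489 + 3 = -774840975.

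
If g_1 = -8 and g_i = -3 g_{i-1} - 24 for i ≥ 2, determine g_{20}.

The fixed point is -24/(1 + 3) = -6, so g_i + 6 = -3(g_{i-1} + 6).
Hence g_i = -2·(-3)^{i-1} - 6.
g_{20} = -2·(-3)^{19} - 6 = -2·-1162261467 - 6 = 2324522928.

2324522928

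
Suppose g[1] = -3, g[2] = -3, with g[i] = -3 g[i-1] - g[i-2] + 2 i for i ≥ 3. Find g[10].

-14599

g[3] = -3*(-3) - (-3) + 6 = 18
g[4] = -3*18 - (-3) + 8 = -43
g[5] = -3*(-43) - 18 + 10 = 121
g[6] = -3*121 - (-43) + 12 = -308
g[7] = -3*(-308) - 121 + 14 = 817
g[8] = -3*817 - (-308) + 16 = -2127
g[9] = -3*(-2127) - 817 + 18 = 5582
g[10] = -3*5582 - (-2127) + 20 = -14599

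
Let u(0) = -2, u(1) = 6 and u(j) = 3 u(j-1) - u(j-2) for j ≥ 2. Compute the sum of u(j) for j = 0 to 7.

u(2) = 3(6) - (-2) = 20
u(3) = 3(20) - 6 = 54
u(4) = 3(54) - 20 = 142
u(5) = 3(142) - 54 = 372
u(6) = 3(372) - 142 = 974
u(7) = 3(974) - 372 = 2550
Sum = (-2) + 6 + 20 + 54 + 142 + 372 + 974 + 2550 = 4116

4116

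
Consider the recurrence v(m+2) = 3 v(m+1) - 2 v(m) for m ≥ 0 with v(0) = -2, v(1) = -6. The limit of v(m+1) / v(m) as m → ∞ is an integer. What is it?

2

The characteristic equation is r^2 - 3r + 2 = 0, which factors as (r - 2)(r - 1) = 0.
So the roots are 2 and 1. Since |2| > |1| and the coefficient of 2^m is non-zero, the ratio tends to 2.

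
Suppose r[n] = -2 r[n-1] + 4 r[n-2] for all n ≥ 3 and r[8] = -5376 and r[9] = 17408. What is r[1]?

2

Rearranging, r[n-2] = (r[n] + 2 r[n-1]) / 4.
r[7] = (17408 + 2(-5376)) / 4 = 6656/4 = 1664
r[6] = (-5376 + 2(1664)) / 4 = -2048/4 = -512
r[5] = (1664 + 2(-512)) / 4 = 640/4 = 160
r[4] = (-512 + 2(160)) / 4 = -192/4 = -48
r[3] = (160 + 2(-48)) / 4 = 64/4 = 16
r[2] = (-48 + 2(16)) / 4 = -16/4 = -4
r[1] = (16 + 2(-4)) / 4 = 8/4 = 2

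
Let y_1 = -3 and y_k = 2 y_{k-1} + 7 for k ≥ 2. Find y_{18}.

524281

The fixed point is 7/(1 - 2) = -7, so y_k + 7 = 2(y_{k-1} + 7).
Hence y_k = 4·2^{k-1} - 7.
y_{18} = 4·2^{17} - 7 = 4·131072 - 7 = 524281.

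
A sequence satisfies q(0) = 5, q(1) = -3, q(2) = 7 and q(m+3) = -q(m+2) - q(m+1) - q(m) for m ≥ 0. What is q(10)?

q(3) = -7 - (-3) - 5 = -9
q(4) = -(-9) - 7 - (-3) = 5
q(5) = -5 - (-9) - 7 = -3
q(6) = -(-3) - 5 - (-9) = 7
q(7) = -7 - (-3) - 5 = -9
q(8) = -(-9) - 7 - (-3) = 5
q(9) = -5 - (-9) - 7 = -3
q(10) = -(-3) - 5 - (-9) = 7

7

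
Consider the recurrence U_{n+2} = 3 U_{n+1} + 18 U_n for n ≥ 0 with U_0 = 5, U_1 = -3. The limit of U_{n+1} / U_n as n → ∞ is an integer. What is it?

6

The characteristic equation is r^2 - 3r - 18 = 0, which factors as (r - 6)(r + 3) = 0.
So the roots are 6 and -3. Since |6| > |-3| and the coefficient of 6^n is non-zero, the ratio tends to 6.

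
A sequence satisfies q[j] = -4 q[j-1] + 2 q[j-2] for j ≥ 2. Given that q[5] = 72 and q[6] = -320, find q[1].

Rearranging, q[j-2] = (q[j] + 4 q[j-1]) / 2.
q[4] = (-320 + 4*72) / 2 = -32/2 = -16
q[3] = (72 + 4*(-16)) / 2 = 8/2 = 4
q[2] = (-16 + 4*4) / 2 = 0/2 = 0
q[1] = (4 + 4*0) / 2 = 4/2 = 2

2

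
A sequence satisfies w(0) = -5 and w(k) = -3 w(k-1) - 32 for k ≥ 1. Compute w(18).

1162261459

The fixed point is -32/(1 + 3) = -8, so w(k) + 8 = -3(w(k-1) + 8).
Hence w(k) = 3·(-3)^k - 8.
w(18) = 3·(-3)^{18} - 8 = 3·387420489 - 8 = 1162261459.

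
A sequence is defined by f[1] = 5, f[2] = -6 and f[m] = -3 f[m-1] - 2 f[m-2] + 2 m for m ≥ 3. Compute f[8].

f[3] = -3·(-6) - 2·5 + 6 = 14
f[4] = -3·14 - 2·(-6) + 8 = -22
f[5] = -3·(-22) - 2·14 + 10 = 48
f[6] = -3·48 - 2·(-22) + 12 = -88
f[7] = -3·(-88) - 2·48 + 14 = 182
f[8] = -3·182 - 2·(-88) + 16 = -354

-354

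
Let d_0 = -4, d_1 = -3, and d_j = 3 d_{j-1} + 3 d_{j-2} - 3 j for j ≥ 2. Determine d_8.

-81033

d_2 = 3(-3) + 3(-4) - 6 = -27
d_3 = 3(-27) + 3(-3) - 9 = -99
d_4 = 3(-99) + 3(-27) - 12 = -390
d_5 = 3(-390) + 3(-99) - 15 = -1482
d_6 = 3(-1482) + 3(-390) - 18 = -5634
d_7 = 3(-5634) + 3(-1482) - 21 = -21369
d_8 = 3(-21369) + 3(-5634) - 24 = -81033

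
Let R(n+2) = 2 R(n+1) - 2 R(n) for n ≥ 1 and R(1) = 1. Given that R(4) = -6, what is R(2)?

-1

Let R(2) = w.
R(3) = -2 + 2w
R(4) = -4 + 2w
So -4 + 2w = -6, giving w = -1.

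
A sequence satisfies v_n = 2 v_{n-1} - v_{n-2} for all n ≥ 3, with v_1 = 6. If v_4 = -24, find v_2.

-4

Let v_2 = y.
v_3 = -6 + 2y
v_4 = -12 + 3y
So -12 + 3y = -24, giving y = -4.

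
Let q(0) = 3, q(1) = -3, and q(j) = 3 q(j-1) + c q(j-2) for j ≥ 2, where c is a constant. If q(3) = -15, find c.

q(2) = -9 + 3c
q(3) = -27 + 6c
So -27 + 6c = -15, giving c = 2.

2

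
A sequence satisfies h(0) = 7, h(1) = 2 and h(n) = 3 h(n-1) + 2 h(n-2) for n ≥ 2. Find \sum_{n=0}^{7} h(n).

h(2) = 3*2 + 2*7 = 20
h(3) = 3*20 + 2*2 = 64
h(4) = 3*64 + 2*20 = 232
h(5) = 3*232 + 2*64 = 824
h(6) = 3*824 + 2*232 = 2936
h(7) = 3*2936 + 2*824 = 10456
Sum = 7 + 2 + 20 + 64 + 232 + 824 + 2936 + 10456 = 14541

14541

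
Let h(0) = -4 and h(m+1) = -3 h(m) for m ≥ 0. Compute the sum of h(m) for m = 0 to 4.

-244

h(1) = -3·(-4) = 12
h(2) = -3·12 = -36
h(3) = -3·(-36) = 108
h(4) = -3·108 = -324
Sum = (-4) + 12 + (-36) + 108 + (-324) = -244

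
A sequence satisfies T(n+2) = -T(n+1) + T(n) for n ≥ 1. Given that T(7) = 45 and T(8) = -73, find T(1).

Rearranging, T(n-2) = T(n) + T(n-1).
T(6) = -73 + 45 = -28
T(5) = 45 + (-28) = 17
T(4) = -28 + 17 = -11
T(3) = 17 + (-11) = 6
T(2) = -11 + 6 = -5
T(1) = 6 + (-5) = 1

1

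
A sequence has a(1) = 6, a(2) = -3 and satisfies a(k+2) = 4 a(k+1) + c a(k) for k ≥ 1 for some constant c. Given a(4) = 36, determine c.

4

a(3) = -12 + 6c
a(4) = -48 + 21c
So -48 + 21c = 36, giving c = 4.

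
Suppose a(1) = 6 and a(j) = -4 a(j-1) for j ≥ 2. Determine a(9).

a(2) = -4(6) = -24
a(3) = -4(-24) = 96
a(4) = -4(96) = -384
a(5) = -4(-384) = 1536
a(6) = -4(1536) = -6144
a(7) = -4(-6144) = 24576
a(8) = -4(24576) = -98304
a(9) = -4(-98304) = 393216

393216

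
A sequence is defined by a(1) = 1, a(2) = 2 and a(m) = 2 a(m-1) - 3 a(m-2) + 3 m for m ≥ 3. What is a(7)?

-62

a(3) = 2*2 - 3*1 + 9 = 10
a(4) = 2*10 - 3*2 + 12 = 26
a(5) = 2*26 - 3*10 + 15 = 37
a(6) = 2*37 - 3*26 + 18 = 14
a(7) = 2*14 - 3*37 + 21 = -62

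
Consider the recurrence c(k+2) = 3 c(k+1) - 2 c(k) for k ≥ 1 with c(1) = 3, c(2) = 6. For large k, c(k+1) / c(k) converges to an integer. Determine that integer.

The characteristic equation is r^2 - 3r + 2 = 0, which factors as (r - 2)(r - 1) = 0.
So the roots are 2 and 1. Since |2| > |1| and the coefficient of 2^k is non-zero, the ratio tends to 2.

2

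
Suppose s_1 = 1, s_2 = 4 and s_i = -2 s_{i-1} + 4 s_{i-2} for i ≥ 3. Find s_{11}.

-77824

s_3 = -2(4) + 4(1) = -4
s_4 = -2(-4) + 4(4) = 24
s_5 = -2(24) + 4(-4) = -64
s_6 = -2(-64) + 4(24) = 224
s_7 = -2(224) + 4(-64) = -704
s_8 = -2(-704) + 4(224) = 2304
s_9 = -2(2304) + 4(-704) = -7424
s_{10} = -2(-7424) + 4(2304) = 24064
s_{11} = -2(24064) + 4(-7424) = -77824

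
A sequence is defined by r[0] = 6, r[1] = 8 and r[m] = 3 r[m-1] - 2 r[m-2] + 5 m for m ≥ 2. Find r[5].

r[2] = 3*8 - 2*6 + 10 = 22
r[3] = 3*22 - 2*8 + 15 = 65
r[4] = 3*65 - 2*22 + 20 = 171
r[5] = 3*171 - 2*65 + 25 = 408

408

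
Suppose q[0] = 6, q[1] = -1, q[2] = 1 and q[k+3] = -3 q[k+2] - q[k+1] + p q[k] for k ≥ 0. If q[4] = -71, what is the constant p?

q[3] = -2 + 6p
q[4] = 5 - 19p
So 5 - 19p = -71, giving p = 4.

4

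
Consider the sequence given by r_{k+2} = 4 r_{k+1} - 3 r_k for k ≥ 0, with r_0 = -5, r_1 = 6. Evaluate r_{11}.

974298

r_2 = 4*6 - 3*(-5) = 39
r_3 = 4*39 - 3*6 = 138
r_4 = 4*138 - 3*39 = 435
r_5 = 4*435 - 3*138 = 1326
r_6 = 4*1326 - 3*435 = 3999
r_7 = 4*3999 - 3*1326 = 12018
r_8 = 4*12018 - 3*3999 = 36075
r_9 = 4*36075 - 3*12018 = 108246
r_{10} = 4*108246 - 3*36075 = 324759
r_{11} = 4*324759 - 3*108246 = 974298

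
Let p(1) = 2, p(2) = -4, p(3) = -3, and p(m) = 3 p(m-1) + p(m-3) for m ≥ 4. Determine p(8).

-748

p(4) = 3*(-3) + 2 = -7
p(5) = 3*(-7) + (-4) = -25
p(6) = 3*(-25) + (-3) = -78
p(7) = 3*(-78) + (-7) = -241
p(8) = 3*(-241) + (-25) = -748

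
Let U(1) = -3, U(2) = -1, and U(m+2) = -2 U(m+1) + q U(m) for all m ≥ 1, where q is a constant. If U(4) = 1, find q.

U(3) = 2 - 3q
U(4) = -4 + 5q
So -4 + 5q = 1, giving q = 1.

1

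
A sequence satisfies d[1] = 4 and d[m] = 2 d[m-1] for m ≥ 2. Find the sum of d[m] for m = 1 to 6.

252

d[2] = 2·4 = 8
d[3] = 2·8 = 16
d[4] = 2·16 = 32
d[5] = 2·32 = 64
d[6] = 2·64 = 128
Sum = 4 + 8 + 16 + 32 + 64 + 128 = 252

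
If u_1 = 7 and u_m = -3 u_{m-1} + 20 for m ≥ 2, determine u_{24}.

-188286357649

The fixed point is 20/(1 + 3) = 5, so u_m - 5 = -3(u_{m-1} - 5).
Hence u_m = 2·(-3)^{m-1} + 5.
u_{24} = 2·(-3)^{23} + 5 = 2·-94143178827 + 5 = -188286357649.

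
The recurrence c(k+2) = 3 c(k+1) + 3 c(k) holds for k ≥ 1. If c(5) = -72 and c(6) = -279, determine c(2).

-4

Rearranging, c(k-2) = (c(k) - 3 c(k-1)) / 3.
c(4) = (-279 - 3*(-72)) / 3 = -63/3 = -21
c(3) = (-72 - 3*(-21)) / 3 = -9/3 = -3
c(2) = (-21 - 3*(-3)) / 3 = -12/3 = -4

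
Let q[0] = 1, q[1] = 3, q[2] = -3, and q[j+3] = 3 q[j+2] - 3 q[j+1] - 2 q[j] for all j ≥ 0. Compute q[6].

q[3] = 3(-3) - 3(3) - 2(1) = -20
q[4] = 3(-20) - 3(-3) - 2(3) = -57
q[5] = 3(-57) - 3(-20) - 2(-3) = -105
q[6] = 3(-105) - 3(-57) - 2(-20) = -104

-104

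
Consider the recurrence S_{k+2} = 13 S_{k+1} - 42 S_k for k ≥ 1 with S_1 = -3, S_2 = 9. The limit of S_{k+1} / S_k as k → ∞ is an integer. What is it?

The characteristic equation is r^2 - 13r + 42 = 0, which factors as (r - 7)(r - 6) = 0.
So the roots are 7 and 6. Since |7| > |6| and the coefficient of 7^k is non-zero, the ratio tends to 7.

7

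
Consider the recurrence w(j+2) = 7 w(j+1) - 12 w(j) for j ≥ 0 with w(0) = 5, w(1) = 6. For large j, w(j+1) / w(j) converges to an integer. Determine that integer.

The characteristic equation is r^2 - 7r + 12 = 0, which factors as (r - 4)(r - 3) = 0.
So the roots are 4 and 3. Since |4| > |3| and the coefficient of 4^j is non-zero, the ratio tends to 4.

4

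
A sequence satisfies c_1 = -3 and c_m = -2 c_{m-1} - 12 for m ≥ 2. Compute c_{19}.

The fixed point is -12/(1 + 2) = -4, so c_m + 4 = -2(c_{m-1} + 4).
Hence c_m = 1·(-2)^{m-1} - 4.
c_{19} = 1·(-2)^{18} - 4 = 1·262144 - 4 = 262140.

262140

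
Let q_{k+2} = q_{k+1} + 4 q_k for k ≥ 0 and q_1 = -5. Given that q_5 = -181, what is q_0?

-1

Let q_0 = w.
q_2 = -5 + 4w
q_3 = -25 + 4w
q_4 = -45 + 20w
q_5 = -145 + 36w
So -145 + 36w = -181, giving w = -1.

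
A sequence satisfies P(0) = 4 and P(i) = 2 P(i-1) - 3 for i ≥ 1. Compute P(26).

The fixed point is -3/(1 - 2) = 3, so P(i) - 3 = 2(P(i-1) - 3).
Hence P(i) = 1·2^i + 3.
P(26) = 1·2^{26} + 3 = 1·67108864 + 3 = 67108867.

67108867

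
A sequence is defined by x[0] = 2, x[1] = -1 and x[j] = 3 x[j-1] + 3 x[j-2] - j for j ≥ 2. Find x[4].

-10

x[2] = 3*(-1) + 3*2 - 2 = 1
x[3] = 3*1 + 3*(-1) - 3 = -3
x[4] = 3*(-3) + 3*1 - 4 = -10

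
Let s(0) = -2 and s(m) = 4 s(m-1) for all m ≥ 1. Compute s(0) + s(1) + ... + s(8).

-174762

s(1) = 4(-2) = -8
s(2) = 4(-8) = -32
s(3) = 4(-32) = -128
s(4) = 4(-128) = -512
s(5) = 4(-512) = -2048
s(6) = 4(-2048) = -8192
s(7) = 4(-8192) = -32768
s(8) = 4(-32768) = -131072
Sum = (-2) + (-8) + (-32) + (-128) + (-512) + (-2048) + (-8192) + (-32768) + (-131072) = -174762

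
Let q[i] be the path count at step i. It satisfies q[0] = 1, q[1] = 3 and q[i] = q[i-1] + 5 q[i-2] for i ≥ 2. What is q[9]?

q[2] = 3 + 5·1 = 8
q[3] = 8 + 5·3 = 23
q[4] = 23 + 5·8 = 63
q[5] = 63 + 5·23 = 178
q[6] = 178 + 5·63 = 493
q[7] = 493 + 5·178 = 1383
q[8] = 1383 + 5·493 = 3848
q[9] = 3848 + 5·1383 = 10763

10763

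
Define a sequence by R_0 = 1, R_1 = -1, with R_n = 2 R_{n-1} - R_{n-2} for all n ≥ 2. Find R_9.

-17

R_2 = 2*(-1) - 1 = -3
R_3 = 2*(-3) - (-1) = -5
R_4 = 2*(-5) - (-3) = -7
R_5 = 2*(-7) - (-5) = -9
R_6 = 2*(-9) - (-7) = -11
R_7 = 2*(-11) - (-9) = -13
R_8 = 2*(-13) - (-11) = -15
R_9 = 2*(-15) - (-13) = -17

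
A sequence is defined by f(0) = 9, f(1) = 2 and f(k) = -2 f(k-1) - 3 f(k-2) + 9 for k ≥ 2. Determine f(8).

f(2) = -2·2 - 3·9 + 9 = -22
f(3) = -2·(-22) - 3·2 + 9 = 47
f(4) = -2·47 - 3·(-22) + 9 = -19
f(5) = -2·(-19) - 3·47 + 9 = -94
f(6) = -2·(-94) - 3·(-19) + 9 = 254
f(7) = -2·254 - 3·(-94) + 9 = -217
f(8) = -2·(-217) - 3·254 + 9 = -319

-319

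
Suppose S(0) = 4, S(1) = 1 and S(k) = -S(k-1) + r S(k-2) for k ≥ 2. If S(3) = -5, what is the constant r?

S(2) = -1 + 4r
S(3) = 1 - 3r
So 1 - 3r = -5, giving r = 2.

2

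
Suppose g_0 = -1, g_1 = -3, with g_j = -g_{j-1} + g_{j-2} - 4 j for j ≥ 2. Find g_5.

g_2 = -(-3) + (-1) - 8 = -6
g_3 = -(-6) + (-3) - 12 = -9
g_4 = -(-9) + (-6) - 16 = -13
g_5 = -(-13) + (-9) - 20 = -16

-16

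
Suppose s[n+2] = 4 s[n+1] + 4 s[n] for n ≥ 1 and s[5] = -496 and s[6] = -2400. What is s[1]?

Rearranging, s[n-2] = (s[n] - 4 s[n-1]) / 4.
s[4] = (-2400 - 4*(-496)) / 4 = -416/4 = -104
s[3] = (-496 - 4*(-104)) / 4 = -80/4 = -20
s[2] = (-104 - 4*(-20)) / 4 = -24/4 = -6
s[1] = (-20 - 4*(-6)) / 4 = 4/4 = 1

1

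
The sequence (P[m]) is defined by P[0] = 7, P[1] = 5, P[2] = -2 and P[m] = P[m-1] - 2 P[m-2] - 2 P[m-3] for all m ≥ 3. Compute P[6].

140

P[3] = (-2) - 2*5 - 2*7 = -26
P[4] = (-26) - 2*(-2) - 2*5 = -32
P[5] = (-32) - 2*(-26) - 2*(-2) = 24
P[6] = 24 - 2*(-32) - 2*(-26) = 140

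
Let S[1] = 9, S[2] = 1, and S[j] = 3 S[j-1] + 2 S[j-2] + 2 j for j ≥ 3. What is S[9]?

54629

S[3] = 3(1) + 2(9) + 6 = 27
S[4] = 3(27) + 2(1) + 8 = 91
S[5] = 3(91) + 2(27) + 10 = 337
S[6] = 3(337) + 2(91) + 12 = 1205
S[7] = 3(1205) + 2(337) + 14 = 4303
S[8] = 3(4303) + 2(1205) + 16 = 15335
S[9] = 3(15335) + 2(4303) + 18 = 54629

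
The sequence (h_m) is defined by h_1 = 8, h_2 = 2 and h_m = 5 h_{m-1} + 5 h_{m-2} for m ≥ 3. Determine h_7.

h_3 = 5*2 + 5*8 = 50
h_4 = 5*50 + 5*2 = 260
h_5 = 5*260 + 5*50 = 1550
h_6 = 5*1550 + 5*260 = 9050
h_7 = 5*9050 + 5*1550 = 53000

53000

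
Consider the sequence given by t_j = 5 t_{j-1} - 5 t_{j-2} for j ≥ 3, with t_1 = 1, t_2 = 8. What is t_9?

86875

t_3 = 5*8 - 5*1 = 35
t_4 = 5*35 - 5*8 = 135
t_5 = 5*135 - 5*35 = 500
t_6 = 5*500 - 5*135 = 1825
t_7 = 5*1825 - 5*500 = 6625
t_8 = 5*6625 - 5*1825 = 24000
t_9 = 5*24000 - 5*6625 = 86875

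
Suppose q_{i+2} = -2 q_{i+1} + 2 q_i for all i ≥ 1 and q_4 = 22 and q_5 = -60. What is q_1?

-1

Rearranging, q_{i-2} = (q_i + 2 q_{i-1}) / 2.
q_3 = (-60 + 2·22) / 2 = -16/2 = -8
q_2 = (22 + 2·(-8)) / 2 = 6/2 = 3
q_1 = (-8 + 2·3) / 2 = -2/2 = -1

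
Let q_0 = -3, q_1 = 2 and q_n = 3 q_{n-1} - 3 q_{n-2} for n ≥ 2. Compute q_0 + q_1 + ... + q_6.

305

q_2 = 3*2 - 3*(-3) = 15
q_3 = 3*15 - 3*2 = 39
q_4 = 3*39 - 3*15 = 72
q_5 = 3*72 - 3*39 = 99
q_6 = 3*99 - 3*72 = 81
Sum = (-3) + 2 + 15 + 39 + 72 + 99 + 81 = 305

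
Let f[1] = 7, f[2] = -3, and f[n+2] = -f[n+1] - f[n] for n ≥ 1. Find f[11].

-3

f[3] = -(-3) - 7 = -4
f[4] = -(-4) - (-3) = 7
f[5] = -7 - (-4) = -3
f[6] = -(-3) - 7 = -4
f[7] = -(-4) - (-3) = 7
f[8] = -7 - (-4) = -3
f[9] = -(-3) - 7 = -4
f[10] = -(-4) - (-3) = 7
f[11] = -7 - (-4) = -3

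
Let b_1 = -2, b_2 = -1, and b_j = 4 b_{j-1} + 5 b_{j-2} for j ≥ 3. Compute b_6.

b_3 = 4*(-1) + 5*(-2) = -14
b_4 = 4*(-14) + 5*(-1) = -61
b_5 = 4*(-61) + 5*(-14) = -314
b_6 = 4*(-314) + 5*(-61) = -1561

-1561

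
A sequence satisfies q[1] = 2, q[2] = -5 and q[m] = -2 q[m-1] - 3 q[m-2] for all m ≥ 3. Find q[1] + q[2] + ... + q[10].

q[3] = -2(-5) - 3(2) = 4
q[4] = -2(4) - 3(-5) = 7
q[5] = -2(7) - 3(4) = -26
q[6] = -2(-26) - 3(7) = 31
q[7] = -2(31) - 3(-26) = 16
q[8] = -2(16) - 3(31) = -125
q[9] = -2(-125) - 3(16) = 202
q[10] = -2(202) - 3(-125) = -29
Sum = 2 + (-5) + 4 + 7 + (-26) + 31 + 16 + (-125) + 202 + (-29) = 77

77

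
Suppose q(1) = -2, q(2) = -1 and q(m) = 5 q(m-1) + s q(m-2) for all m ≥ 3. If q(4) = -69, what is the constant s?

4

q(3) = -5 - 2s
q(4) = -25 - 11s
So -25 - 11s = -69, giving s = 4.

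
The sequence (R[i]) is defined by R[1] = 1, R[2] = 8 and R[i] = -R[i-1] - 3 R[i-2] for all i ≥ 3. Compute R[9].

241

R[3] = -8 - 3(1) = -11
R[4] = -(-11) - 3(8) = -13
R[5] = -(-13) - 3(-11) = 46
R[6] = -46 - 3(-13) = -7
R[7] = -(-7) - 3(46) = -131
R[8] = -(-131) - 3(-7) = 152
R[9] = -152 - 3(-131) = 241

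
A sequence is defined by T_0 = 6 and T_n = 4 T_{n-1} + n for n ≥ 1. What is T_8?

T_1 = 4*6 + 1 = 25
T_2 = 4*25 + 2 = 102
T_3 = 4*102 + 3 = 411
T_4 = 4*411 + 4 = 1648
T_5 = 4*1648 + 5 = 6597
T_6 = 4*6597 + 6 = 26394
T_7 = 4*26394 + 7 = 105583
T_8 = 4*105583 + 8 = 422340

422340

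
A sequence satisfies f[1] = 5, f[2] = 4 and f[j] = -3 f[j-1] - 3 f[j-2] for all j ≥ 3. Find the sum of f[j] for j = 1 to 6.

f[3] = -3(4) - 3(5) = -27
f[4] = -3(-27) - 3(4) = 69
f[5] = -3(69) - 3(-27) = -126
f[6] = -3(-126) - 3(69) = 171
Sum = 5 + 4 + (-27) + 69 + (-126) + 171 = 96

96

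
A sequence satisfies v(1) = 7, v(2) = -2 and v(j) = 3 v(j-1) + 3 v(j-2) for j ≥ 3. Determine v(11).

v(3) = 3(-2) + 3(7) = 15
v(4) = 3(15) + 3(-2) = 39
v(5) = 3(39) + 3(15) = 162
v(6) = 3(162) + 3(39) = 603
v(7) = 3(603) + 3(162) = 2295
v(8) = 3(2295) + 3(603) = 8694
v(9) = 3(8694) + 3(2295) = 32967
v(10) = 3(32967) + 3(8694) = 124983
v(11) = 3(124983) + 3(32967) = 473850

473850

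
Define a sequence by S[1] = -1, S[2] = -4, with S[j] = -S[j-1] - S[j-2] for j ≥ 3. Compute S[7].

S[3] = -(-4) - (-1) = 5
S[4] = -5 - (-4) = -1
S[5] = -(-1) - 5 = -4
S[6] = -(-4) - (-1) = 5
S[7] = -5 - (-4) = -1

-1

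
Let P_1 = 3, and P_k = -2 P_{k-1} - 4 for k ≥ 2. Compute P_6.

-140

P_2 = -2*3 - 4 = -10
P_3 = -2*(-10) - 4 = 16
P_4 = -2*16 - 4 = -36
P_5 = -2*(-36) - 4 = 68
P_6 = -2*68 - 4 = -140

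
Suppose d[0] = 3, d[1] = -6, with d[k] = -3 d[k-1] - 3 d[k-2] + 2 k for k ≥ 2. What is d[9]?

d[2] = -3·(-6) - 3·3 + 4 = 13
d[3] = -3·13 - 3·(-6) + 6 = -15
d[4] = -3·(-15) - 3·13 + 8 = 14
d[5] = -3·14 - 3·(-15) + 10 = 13
d[6] = -3·13 - 3·14 + 12 = -69
d[7] = -3·(-69) - 3·13 + 14 = 182
d[8] = -3·182 - 3·(-69) + 16 = -323
d[9] = -3·(-323) - 3·182 + 18 = 441

441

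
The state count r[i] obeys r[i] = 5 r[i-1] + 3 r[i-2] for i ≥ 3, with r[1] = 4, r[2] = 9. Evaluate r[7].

r[3] = 5(9) + 3(4) = 57
r[4] = 5(57) + 3(9) = 312
r[5] = 5(312) + 3(57) = 1731
r[6] = 5(1731) + 3(312) = 9591
r[7] = 5(9591) + 3(1731) = 53148

53148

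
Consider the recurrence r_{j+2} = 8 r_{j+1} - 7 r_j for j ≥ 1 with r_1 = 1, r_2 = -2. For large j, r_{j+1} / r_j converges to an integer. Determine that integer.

7

The characteristic equation is r^2 - 8r + 7 = 0, which factors as (r - 7)(r - 1) = 0.
So the roots are 7 and 1. Since |7| > |1| and the coefficient of 7^j is non-zero, the ratio tends to 7.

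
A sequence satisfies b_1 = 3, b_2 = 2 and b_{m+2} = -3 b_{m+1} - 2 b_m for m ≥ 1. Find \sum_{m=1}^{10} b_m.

b_3 = -3·2 - 2·3 = -12
b_4 = -3·(-12) - 2·2 = 32
b_5 = -3·32 - 2·(-12) = -72
b_6 = -3·(-72) - 2·32 = 152
b_7 = -3·152 - 2·(-72) = -312
b_8 = -3·(-312) - 2·152 = 632
b_9 = -3·632 - 2·(-312) = -1272
b_{10} = -3·(-1272) - 2·632 = 2552
Sum = 3 + 2 + (-12) + 32 + (-72) + 152 + (-312) + 632 + (-1272) + 2552 = 1705

1705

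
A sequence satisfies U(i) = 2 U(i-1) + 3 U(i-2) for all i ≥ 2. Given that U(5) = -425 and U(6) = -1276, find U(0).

-2

Rearranging, U(i-2) = (U(i) - 2 U(i-1)) / 3.
U(4) = (-1276 - 2(-425)) / 3 = -426/3 = -142
U(3) = (-425 - 2(-142)) / 3 = -141/3 = -47
U(2) = (-142 - 2(-47)) / 3 = -48/3 = -16
U(1) = (-47 - 2(-16)) / 3 = -15/3 = -5
U(0) = (-16 - 2(-5)) / 3 = -6/3 = -2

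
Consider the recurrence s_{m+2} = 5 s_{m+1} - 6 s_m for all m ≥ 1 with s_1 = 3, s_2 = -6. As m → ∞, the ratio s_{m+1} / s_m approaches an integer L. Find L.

3

The characteristic equation is r^2 - 5r + 6 = 0, which factors as (r - 3)(r - 2) = 0.
So the roots are 3 and 2. Since |3| > |2| and the coefficient of 3^m is non-zero, the ratio tends to 3.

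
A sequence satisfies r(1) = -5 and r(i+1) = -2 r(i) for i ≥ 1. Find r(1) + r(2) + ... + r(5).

-55

r(2) = -2(-5) = 10
r(3) = -2(10) = -20
r(4) = -2(-20) = 40
r(5) = -2(40) = -80
Sum = (-5) + 10 + (-20) + 40 + (-80) = -55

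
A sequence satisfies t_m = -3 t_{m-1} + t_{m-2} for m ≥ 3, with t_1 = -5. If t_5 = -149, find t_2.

3

Let t_2 = z.
t_3 = -5 - 3z
t_4 = 15 + 10z
t_5 = -50 - 33z
So -50 - 33z = -149, giving z = 3.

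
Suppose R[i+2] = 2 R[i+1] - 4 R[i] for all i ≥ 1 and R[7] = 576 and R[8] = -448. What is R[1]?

9

Rearranging, R[i-2] = (R[i] - 2 R[i-1]) / -4.
R[6] = (-448 - 2·576) / -4 = -1600/-4 = 400
R[5] = (576 - 2·400) / -4 = -224/-4 = 56
R[4] = (400 - 2·56) / -4 = 288/-4 = -72
R[3] = (56 - 2·(-72)) / -4 = 200/-4 = -50
R[2] = (-72 - 2·(-50)) / -4 = 28/-4 = -7
R[1] = (-50 - 2·(-7)) / -4 = -36/-4 = 9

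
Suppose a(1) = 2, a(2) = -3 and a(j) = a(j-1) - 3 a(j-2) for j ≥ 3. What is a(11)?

a(3) = (-3) - 3*2 = -9
a(4) = (-9) - 3*(-3) = 0
a(5) = 0 - 3*(-9) = 27
a(6) = 27 - 3*0 = 27
a(7) = 27 - 3*27 = -54
a(8) = (-54) - 3*27 = -135
a(9) = (-135) - 3*(-54) = 27
a(10) = 27 - 3*(-135) = 432
a(11) = 432 - 3*27 = 351

351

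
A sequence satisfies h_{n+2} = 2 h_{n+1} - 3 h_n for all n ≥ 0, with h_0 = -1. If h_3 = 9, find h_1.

Let h_1 = x.
h_2 = 3 + 2x
h_3 = 6 + x
So 6 + x = 9, giving x = 3.

3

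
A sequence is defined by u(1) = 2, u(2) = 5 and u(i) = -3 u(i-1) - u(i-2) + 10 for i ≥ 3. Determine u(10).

7754

u(3) = -3·5 - 2 + 10 = -7
u(4) = -3·(-7) - 5 + 10 = 26
u(5) = -3·26 - (-7) + 10 = -61
u(6) = -3·(-61) - 26 + 10 = 167
u(7) = -3·167 - (-61) + 10 = -430
u(8) = -3·(-430) - 167 + 10 = 1133
u(9) = -3·1133 - (-430) + 10 = -2959
u(10) = -3·(-2959) - 1133 + 10 = 7754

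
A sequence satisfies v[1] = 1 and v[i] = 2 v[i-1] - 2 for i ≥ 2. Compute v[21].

-1048574

The fixed point is -2/(1 - 2) = 2, so v[i] - 2 = 2(v[i-1] - 2).
Hence v[i] = -1·2^{i-1} + 2.
v[21] = -1·2^{20} + 2 = -1·1048576 + 2 = -1048574.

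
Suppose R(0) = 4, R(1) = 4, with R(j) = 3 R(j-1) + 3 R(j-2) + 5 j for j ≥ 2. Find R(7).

R(2) = 3(4) + 3(4) + 10 = 34
R(3) = 3(34) + 3(4) + 15 = 129
R(4) = 3(129) + 3(34) + 20 = 509
R(5) = 3(509) + 3(129) + 25 = 1939
R(6) = 3(1939) + 3(509) + 30 = 7374
R(7) = 3(7374) + 3(1939) + 35 = 27974

27974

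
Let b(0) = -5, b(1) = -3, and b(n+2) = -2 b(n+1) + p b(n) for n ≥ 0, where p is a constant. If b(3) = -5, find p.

b(2) = 6 - 5p
b(3) = -12 + 7p
So -12 + 7p = -5, giving p = 1.

1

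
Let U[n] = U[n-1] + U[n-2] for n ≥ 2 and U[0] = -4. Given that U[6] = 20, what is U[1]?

5

Let U[1] = z.
U[2] = -4 + z
U[3] = -4 + 2z
U[4] = -8 + 3z
U[5] = -12 + 5z
U[6] = -20 + 8z
So -20 + 8z = 20, giving z = 5.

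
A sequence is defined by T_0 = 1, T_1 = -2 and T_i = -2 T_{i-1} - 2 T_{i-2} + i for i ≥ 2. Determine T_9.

T_2 = -2(-2) - 2(1) + 2 = 4
T_3 = -2(4) - 2(-2) + 3 = -1
T_4 = -2(-1) - 2(4) + 4 = -2
T_5 = -2(-2) - 2(-1) + 5 = 11
T_6 = -2(11) - 2(-2) + 6 = -12
T_7 = -2(-12) - 2(11) + 7 = 9
T_8 = -2(9) - 2(-12) + 8 = 14
T_9 = -2(14) - 2(9) + 9 = -37

-37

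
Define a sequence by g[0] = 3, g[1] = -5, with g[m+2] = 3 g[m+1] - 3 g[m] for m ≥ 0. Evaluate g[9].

g[2] = 3*(-5) - 3*3 = -24
g[3] = 3*(-24) - 3*(-5) = -57
g[4] = 3*(-57) - 3*(-24) = -99
g[5] = 3*(-99) - 3*(-57) = -126
g[6] = 3*(-126) - 3*(-99) = -81
g[7] = 3*(-81) - 3*(-126) = 135
g[8] = 3*135 - 3*(-81) = 648
g[9] = 3*648 - 3*135 = 1539

1539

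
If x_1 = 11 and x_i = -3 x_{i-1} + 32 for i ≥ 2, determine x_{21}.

The fixed point is 32/(1 + 3) = 8, so x_i - 8 = -3(x_{i-1} - 8).
Hence x_i = 3·(-3)^{i-1} + 8.
x_{21} = 3·(-3)^{20} + 8 = 3·3486784401 + 8 = 10460353211.

10460353211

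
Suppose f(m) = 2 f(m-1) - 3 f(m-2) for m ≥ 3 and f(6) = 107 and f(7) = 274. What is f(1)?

Rearranging, f(m-2) = (f(m) - 2 f(m-1)) / -3.
f(5) = (274 - 2·107) / -3 = 60/-3 = -20
f(4) = (107 - 2·(-20)) / -3 = 147/-3 = -49
f(3) = (-20 - 2·(-49)) / -3 = 78/-3 = -26
f(2) = (-49 - 2·(-26)) / -3 = 3/-3 = -1
f(1) = (-26 - 2·(-1)) / -3 = -24/-3 = 8

8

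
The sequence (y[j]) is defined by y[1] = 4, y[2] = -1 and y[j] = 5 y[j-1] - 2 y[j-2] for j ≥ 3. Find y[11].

-2605153

y[3] = 5(-1) - 2(4) = -13
y[4] = 5(-13) - 2(-1) = -63
y[5] = 5(-63) - 2(-13) = -289
y[6] = 5(-289) - 2(-63) = -1319
y[7] = 5(-1319) - 2(-289) = -6017
y[8] = 5(-6017) - 2(-1319) = -27447
y[9] = 5(-27447) - 2(-6017) = -125201
y[10] = 5(-125201) - 2(-27447) = -571111
y[11] = 5(-571111) - 2(-125201) = -2605153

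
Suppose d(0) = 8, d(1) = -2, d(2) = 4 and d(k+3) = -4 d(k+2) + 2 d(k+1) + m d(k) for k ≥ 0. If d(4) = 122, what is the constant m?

d(3) = -20 + 8m
d(4) = 88 - 34m
So 88 - 34m = 122, giving m = -1.

-1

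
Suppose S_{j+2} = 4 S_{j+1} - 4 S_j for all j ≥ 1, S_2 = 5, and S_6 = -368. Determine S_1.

6

Let S_1 = x.
S_3 = 20 - 4x
S_4 = 60 - 16x
S_5 = 160 - 48x
S_6 = 400 - 128x
So 400 - 128x = -368, giving x = 6.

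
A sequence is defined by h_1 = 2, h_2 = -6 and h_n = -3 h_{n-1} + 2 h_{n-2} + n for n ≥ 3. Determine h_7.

3831

h_3 = -3·(-6) + 2·2 + 3 = 25
h_4 = -3·25 + 2·(-6) + 4 = -83
h_5 = -3·(-83) + 2·25 + 5 = 304
h_6 = -3·304 + 2·(-83) + 6 = -1072
h_7 = -3·(-1072) + 2·304 + 7 = 3831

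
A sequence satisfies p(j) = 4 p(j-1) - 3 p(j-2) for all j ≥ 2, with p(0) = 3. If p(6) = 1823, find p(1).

Let p(1) = y.
p(2) = -9 + 4y
p(3) = -36 + 13y
p(4) = -117 + 40y
p(5) = -360 + 121y
p(6) = -1089 + 364y
So -1089 + 364y = 1823, giving y = 8.

8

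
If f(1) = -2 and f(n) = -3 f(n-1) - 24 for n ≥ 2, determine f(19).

1549681950

The fixed point is -24/(1 + 3) = -6, so f(n) + 6 = -3(f(n-1) + 6).
Hence f(n) = 4·(-3)^{n-1} - 6.
f(19) = 4·(-3)^{18} - 6 = 4·387420489 - 6 = 1549681950.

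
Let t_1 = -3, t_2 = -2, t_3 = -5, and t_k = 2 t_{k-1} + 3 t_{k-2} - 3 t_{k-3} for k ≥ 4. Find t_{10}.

-2881

t_4 = 2(-5) + 3(-2) - 3(-3) = -7
t_5 = 2(-7) + 3(-5) - 3(-2) = -23
t_6 = 2(-23) + 3(-7) - 3(-5) = -52
t_7 = 2(-52) + 3(-23) - 3(-7) = -152
t_8 = 2(-152) + 3(-52) - 3(-23) = -391
t_9 = 2(-391) + 3(-152) - 3(-52) = -1082
t_{10} = 2(-1082) + 3(-391) - 3(-152) = -2881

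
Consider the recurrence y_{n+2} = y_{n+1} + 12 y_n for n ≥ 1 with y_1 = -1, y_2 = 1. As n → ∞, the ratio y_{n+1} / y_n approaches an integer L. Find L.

4

The characteristic equation is r^2 - r - 12 = 0, which factors as (r - 4)(r + 3) = 0.
So the roots are 4 and -3. Since |4| > |-3| and the coefficient of 4^n is non-zero, the ratio tends to 4.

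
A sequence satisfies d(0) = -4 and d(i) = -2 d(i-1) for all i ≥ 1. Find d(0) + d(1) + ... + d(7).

340

d(1) = -2(-4) = 8
d(2) = -2(8) = -16
d(3) = -2(-16) = 32
d(4) = -2(32) = -64
d(5) = -2(-64) = 128
d(6) = -2(128) = -256
d(7) = -2(-256) = 512
Sum = (-4) + 8 + (-16) + 32 + (-64) + 128 + (-256) + 512 = 340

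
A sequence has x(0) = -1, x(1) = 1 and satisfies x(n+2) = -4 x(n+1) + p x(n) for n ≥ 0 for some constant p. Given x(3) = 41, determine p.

5

x(2) = -4 - p
x(3) = 16 + 5p
So 16 + 5p = 41, giving p = 5.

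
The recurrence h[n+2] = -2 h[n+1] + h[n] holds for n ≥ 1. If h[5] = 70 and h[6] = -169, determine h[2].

Rearranging, h[n-2] = h[n] + 2 h[n-1].
h[4] = -169 + 2*70 = -29
h[3] = 70 + 2*(-29) = 12
h[2] = -29 + 2*12 = -5

-5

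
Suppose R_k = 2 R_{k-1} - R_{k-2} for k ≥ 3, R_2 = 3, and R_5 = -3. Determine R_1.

Let R_1 = y.
R_3 = 6 - y
R_4 = 9 - 2y
R_5 = 12 - 3y
So 12 - 3y = -3, giving y = 5.

5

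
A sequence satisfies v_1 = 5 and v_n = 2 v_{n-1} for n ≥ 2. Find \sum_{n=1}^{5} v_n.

155

v_2 = 2(5) = 10
v_3 = 2(10) = 20
v_4 = 2(20) = 40
v_5 = 2(40) = 80
Sum = 5 + 10 + 20 + 40 + 80 = 155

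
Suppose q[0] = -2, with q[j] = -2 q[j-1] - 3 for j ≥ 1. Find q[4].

-17

q[1] = -2·(-2) - 3 = 1
q[2] = -2·1 - 3 = -5
q[3] = -2·(-5) - 3 = 7
q[4] = -2·7 - 3 = -17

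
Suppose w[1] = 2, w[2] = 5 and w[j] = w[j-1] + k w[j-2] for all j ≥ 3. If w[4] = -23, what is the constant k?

w[3] = 5 + 2k
w[4] = 5 + 7k
So 5 + 7k = -23, giving k = -4.

-4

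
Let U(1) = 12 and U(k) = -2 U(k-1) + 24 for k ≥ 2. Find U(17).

The fixed point is 24/(1 + 2) = 8, so U(k) - 8 = -2(U(k-1) - 8).
Hence U(k) = 4·(-2)^{k-1} + 8.
U(17) = 4·(-2)^{16} + 8 = 4·65536 + 8 = 262152.

262152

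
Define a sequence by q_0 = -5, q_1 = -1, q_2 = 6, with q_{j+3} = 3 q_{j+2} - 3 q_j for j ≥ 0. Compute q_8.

5103

q_3 = 3*6 - 3*(-5) = 33
q_4 = 3*33 - 3*(-1) = 102
q_5 = 3*102 - 3*6 = 288
q_6 = 3*288 - 3*33 = 765
q_7 = 3*765 - 3*102 = 1989
q_8 = 3*1989 - 3*288 = 5103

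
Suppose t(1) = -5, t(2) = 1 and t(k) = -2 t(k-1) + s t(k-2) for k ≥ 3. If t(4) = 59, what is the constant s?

5

t(3) = -2 - 5s
t(4) = 4 + 11s
So 4 + 11s = 59, giving s = 5.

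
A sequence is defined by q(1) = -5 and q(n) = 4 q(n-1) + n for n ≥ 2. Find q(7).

q(2) = 4(-5) + 2 = -18
q(3) = 4(-18) + 3 = -69
q(4) = 4(-69) + 4 = -272
q(5) = 4(-272) + 5 = -1083
q(6) = 4(-1083) + 6 = -4326
q(7) = 4(-4326) + 7 = -17297

-17297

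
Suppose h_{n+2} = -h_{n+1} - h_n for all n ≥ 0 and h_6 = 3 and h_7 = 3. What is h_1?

Rearranging, h_{n-2} = -(h_n + h_{n-1}).
h_5 = -(3 + 3) = -6
h_4 = -(3 + (-6)) = 3
h_3 = -(-6 + 3) = 3
h_2 = -(3 + 3) = -6
h_1 = -(3 + (-6)) = 3

3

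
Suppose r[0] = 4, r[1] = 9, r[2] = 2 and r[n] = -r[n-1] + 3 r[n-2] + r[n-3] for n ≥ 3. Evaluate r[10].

r[3] = -2 + 3(9) + 4 = 29
r[4] = -29 + 3(2) + 9 = -14
r[5] = -(-14) + 3(29) + 2 = 103
r[6] = -103 + 3(-14) + 29 = -116
r[7] = -(-116) + 3(103) + (-14) = 411
r[8] = -411 + 3(-116) + 103 = -656
r[9] = -(-656) + 3(411) + (-116) = 1773
r[10] = -1773 + 3(-656) + 411 = -3330

-3330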